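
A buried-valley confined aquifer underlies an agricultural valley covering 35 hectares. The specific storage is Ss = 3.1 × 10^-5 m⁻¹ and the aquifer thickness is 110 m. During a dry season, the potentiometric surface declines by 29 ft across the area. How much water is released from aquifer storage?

S = Ss × b = 3.1 × 10^-5 m⁻¹ × 110 m = 3.41 × 10^-3
A = 35 hectares = 3.5 × 10^5 m²
Δh = 29 ft = 8.839 m
ΔV = S × A × Δh = 0.00341 × 3.5 × 10^5 m² × 8.839 m = 10550 m³

ΔV ≈ 10500 m³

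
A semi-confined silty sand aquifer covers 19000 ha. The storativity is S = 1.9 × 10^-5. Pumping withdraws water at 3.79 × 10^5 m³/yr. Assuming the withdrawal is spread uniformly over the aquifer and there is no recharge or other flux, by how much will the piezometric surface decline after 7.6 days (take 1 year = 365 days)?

Δh ≈ 2.19 m

A = 19000 ha = 1.9 × 10^8 m²
Q = 3.79 × 10^5 m³/yr = 1038 m³/d
ΔV = Q × t = 1038 m³/d × 7.6 d = 7892 m³
Δh = ΔV / (S × A) = 7892 / (1.9 × 10^-5 × 1.9 × 10^8) = 2.186 m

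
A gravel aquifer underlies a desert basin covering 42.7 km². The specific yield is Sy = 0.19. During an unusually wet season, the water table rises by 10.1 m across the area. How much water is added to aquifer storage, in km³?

A = 42.7 km² = 4.27 × 10^7 m²
ΔV = Sy × A × Δh = 0.19 × 4.27 × 10^7 m² × 10.1 m = 8.194 × 10^7 m³
ΔV = 8.194 × 10^7 m³ = 0.08194 km³

ΔV ≈ 0.0819 km³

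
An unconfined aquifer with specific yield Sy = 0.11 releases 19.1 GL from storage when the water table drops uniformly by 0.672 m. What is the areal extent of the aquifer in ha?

A ≈ 25800 ha

ΔV = 19.1 GL = 1.91 × 10^7 m³
A = ΔV / (Sy × Δh) = 1.91 × 10^7 / (0.11 × 0.672) = 2.584 × 10^8 m²
A = 2.584 × 10^8 m² = 25840 ha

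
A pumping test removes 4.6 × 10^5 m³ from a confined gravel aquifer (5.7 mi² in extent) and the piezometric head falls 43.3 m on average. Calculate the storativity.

A = 5.7 mi² = 1.476 × 10^7 m²
S = ΔV / (A × Δh) = 4.6 × 10^5 m³ / (1.476 × 10^7 m² × 43.3 m) = 7.196 × 10^-4

S ≈ 7.2 × 10^-4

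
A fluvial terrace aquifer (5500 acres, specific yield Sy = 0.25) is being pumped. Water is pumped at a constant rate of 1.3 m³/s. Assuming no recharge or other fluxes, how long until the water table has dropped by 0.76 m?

t ≈ 37.7 days

A = 5500 acres = 2.226 × 10^7 m²
ΔV = Sy × A × Δh = 0.25 × 2.226 × 10^7 × 0.76 = 4.229 × 10^6 m³
Q = 1.3 m³/s = 1.123 × 10^5 m³/d
t = ΔV / Q = 4.229 × 10^6 m³ / 1.123 × 10^5 m³/d = 37.65 d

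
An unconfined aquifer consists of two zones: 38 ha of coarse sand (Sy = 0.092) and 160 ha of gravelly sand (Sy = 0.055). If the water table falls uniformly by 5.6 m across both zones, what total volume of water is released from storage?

A₁ = 38 ha = 3.8 × 10^5 m²; A₂ = 160 ha = 1.6 × 10^6 m²
ΔV₁ = 0.092 × 3.8 × 10^5 × 5.6 = 1.958 × 10^5 m³
ΔV₂ = 0.055 × 1.6 × 10^6 × 5.6 = 4.928 × 10^5 m³
ΔV = ΔV₁ + ΔV₂ = 6.886 × 10^5 m³

ΔV ≈ 6.89 × 10^5 m³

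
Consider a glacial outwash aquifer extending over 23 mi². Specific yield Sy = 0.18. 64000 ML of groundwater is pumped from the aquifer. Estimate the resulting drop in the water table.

Δh ≈ 5.97 m

A = 23 mi² = 5.957 × 10^7 m²
ΔV = 64000 ML = 6.4 × 10^7 m³
Δh = ΔV / (Sy × A) = 6.4 × 10^7 m³ / (0.18 × 5.957 × 10^7 m²) = 5.969 m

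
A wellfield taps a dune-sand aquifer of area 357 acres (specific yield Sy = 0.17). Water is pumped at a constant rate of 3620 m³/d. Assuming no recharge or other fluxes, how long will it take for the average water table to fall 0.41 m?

A = 357 acres = 1.445 × 10^6 m²
ΔV = Sy × A × Δh = 0.17 × 1.445 × 10^6 × 0.41 = 1.007 × 10^5 m³
t = ΔV / Q = 1.007 × 10^5 m³ / 3620 m³/d = 27.82 d

t ≈ 27.8 days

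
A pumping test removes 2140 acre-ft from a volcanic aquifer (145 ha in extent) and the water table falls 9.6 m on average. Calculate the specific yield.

Sy ≈ 0.19

A = 145 ha = 1.45 × 10^6 m²
ΔV = 2140 acre-ft = 2.64 × 10^6 m³
Sy = ΔV / (A × Δh) = 2.64 × 10^6 m³ / (1.45 × 10^6 m² × 9.6 m) = 0.1896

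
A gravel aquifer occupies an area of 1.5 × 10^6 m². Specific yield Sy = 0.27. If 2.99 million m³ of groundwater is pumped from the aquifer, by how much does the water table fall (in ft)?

ΔV = 2.99 million m³ = 2.99 × 10^6 m³
Δh = ΔV / (Sy × A) = 2.99 × 10^6 m³ / (0.27 × 1.5 × 10^6 m²) = 7.383 m
Δh = 7.383 m = 24.22 ft

Δh ≈ 24.2 ft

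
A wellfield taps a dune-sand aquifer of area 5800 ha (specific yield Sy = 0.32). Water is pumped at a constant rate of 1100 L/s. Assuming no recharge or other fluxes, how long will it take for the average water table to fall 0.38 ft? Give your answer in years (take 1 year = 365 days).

t ≈ 0.062 years

A = 5800 ha = 5.8 × 10^7 m²
Δh = 0.38 ft = 0.1158 m
ΔV = Sy × A × Δh = 0.32 × 5.8 × 10^7 × 0.1158 = 2.15 × 10^6 m³
Q = 1100 L/s = 95040 m³/d
t = ΔV / Q = 2.15 × 10^6 m³ / 95040 m³/d = 22.62 d
t = 22.62 d ≈ 0.06197 years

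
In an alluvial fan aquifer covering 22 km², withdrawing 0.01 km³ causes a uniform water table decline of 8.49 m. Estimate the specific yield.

A = 22 km² = 2.2 × 10^7 m²
ΔV = 0.01 km³ = 1 × 10^7 m³
Sy = ΔV / (A × Δh) = 1 × 10^7 m³ / (2.2 × 10^7 m² × 8.49 m) = 0.05354

Sy ≈ 0.054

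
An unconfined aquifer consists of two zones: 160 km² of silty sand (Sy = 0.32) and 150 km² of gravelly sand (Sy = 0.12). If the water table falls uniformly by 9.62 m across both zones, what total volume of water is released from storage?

ΔV ≈ 6.66 × 10^8 m³

A₁ = 160 km² = 1.6 × 10^8 m²; A₂ = 150 km² = 1.5 × 10^8 m²
ΔV₁ = 0.32 × 1.6 × 10^8 × 9.62 = 4.925 × 10^8 m³
ΔV₂ = 0.12 × 1.5 × 10^8 × 9.62 = 1.732 × 10^8 m³
ΔV = ΔV₁ + ΔV₂ = 6.657 × 10^8 m³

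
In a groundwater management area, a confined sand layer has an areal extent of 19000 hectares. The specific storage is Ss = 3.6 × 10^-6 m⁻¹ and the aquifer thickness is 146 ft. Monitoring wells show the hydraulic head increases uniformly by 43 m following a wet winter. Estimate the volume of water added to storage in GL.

ΔV ≈ 1.31 GL

b = 146 ft = 44.5 m
S = Ss × b = 3.6 × 10^-6 m⁻¹ × 44.5 m = 1.602 × 10^-4
A = 19000 hectares = 1.9 × 10^8 m²
ΔV = S × A × Δh = 1.602 × 10^-4 × 1.9 × 10^8 m² × 43 m = 1.309 × 10^6 m³
ΔV = 1.309 × 10^6 m³ = 1.309 GL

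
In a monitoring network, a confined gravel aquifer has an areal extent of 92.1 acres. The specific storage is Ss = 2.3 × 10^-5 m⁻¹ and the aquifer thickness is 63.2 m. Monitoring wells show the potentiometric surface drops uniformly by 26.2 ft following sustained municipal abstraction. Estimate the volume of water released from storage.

S = Ss × b = 2.3 × 10^-5 m⁻¹ × 63.2 m = 1.454 × 10^-3
A = 92.1 acres = 3.727 × 10^5 m²
Δh = 26.2 ft = 7.986 m
ΔV = S × A × Δh = 0.001454 × 3.727 × 10^5 m² × 7.986 m = 4327 m³

ΔV ≈ 4330 m³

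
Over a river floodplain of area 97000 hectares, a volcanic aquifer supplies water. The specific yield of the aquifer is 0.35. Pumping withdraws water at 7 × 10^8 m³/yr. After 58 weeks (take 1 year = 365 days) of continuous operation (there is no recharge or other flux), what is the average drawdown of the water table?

Δh ≈ 2.29 m

A = 97000 hectares = 9.7 × 10^8 m²
Q = 7 × 10^8 m³/yr = 1.918 × 10^6 m³/d
t = 58 weeks = 406 d
ΔV = Q × t = 1.918 × 10^6 m³/d × 406 d = 7.786 × 10^8 m³
Δh = ΔV / (Sy × A) = 7.786 × 10^8 / (0.35 × 9.7 × 10^8) = 2.293 m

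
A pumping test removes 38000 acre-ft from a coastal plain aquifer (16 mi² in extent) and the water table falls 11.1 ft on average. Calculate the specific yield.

Sy ≈ 0.33

A = 16 mi² = 4.144 × 10^7 m²
Δh = 11.1 ft = 3.383 m
ΔV = 38000 acre-ft = 4.687 × 10^7 m³
Sy = ΔV / (A × Δh) = 4.687 × 10^7 m³ / (4.144 × 10^7 m² × 3.383 m) = 0.3343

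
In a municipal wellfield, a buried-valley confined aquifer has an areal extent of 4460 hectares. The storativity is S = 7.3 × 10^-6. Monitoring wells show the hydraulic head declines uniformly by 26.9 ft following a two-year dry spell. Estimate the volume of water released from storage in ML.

ΔV ≈ 2.67 ML

A = 4460 hectares = 4.46 × 10^7 m²
Δh = 26.9 ft = 8.199 m
ΔV = S × A × Δh = 7.3 × 10^-6 × 4.46 × 10^7 m² × 8.199 m = 2669 m³
ΔV = 2669 m³ = 2.669 ML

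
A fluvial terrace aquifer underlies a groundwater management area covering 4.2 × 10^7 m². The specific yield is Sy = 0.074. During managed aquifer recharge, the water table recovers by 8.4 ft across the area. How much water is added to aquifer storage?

Δh = 8.4 ft = 2.56 m
ΔV = Sy × A × Δh = 0.074 × 4.2 × 10^7 m² × 2.56 m = 7.957 × 10^6 m³

ΔV ≈ 7.96 × 10^6 m³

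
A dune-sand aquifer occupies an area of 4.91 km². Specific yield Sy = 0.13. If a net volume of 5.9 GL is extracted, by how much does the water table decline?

A = 4.91 km² = 4.91 × 10^6 m²
ΔV = 5.9 GL = 5.9 × 10^6 m³
Δh = ΔV / (Sy × A) = 5.9 × 10^6 m³ / (0.13 × 4.91 × 10^6 m²) = 9.243 m

Δh ≈ 9.24 m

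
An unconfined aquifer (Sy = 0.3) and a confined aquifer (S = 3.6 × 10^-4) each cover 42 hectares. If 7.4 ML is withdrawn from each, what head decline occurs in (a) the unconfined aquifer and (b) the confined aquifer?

Δh_u ≈ 0.0587 m; Δh_c ≈ 48.9 m

A = 42 hectares = 4.2 × 10^5 m²
ΔV = 7.4 ML = 7400 m³
Unconfined: Δh_u = ΔV/(Sy·A) = 7400/(0.3 × 4.2 × 10^5) = 0.05873 m
Confined: Δh_c = ΔV/(S·A) = 7400/(3.6 × 10^-4 × 4.2 × 10^5) = 48.94 m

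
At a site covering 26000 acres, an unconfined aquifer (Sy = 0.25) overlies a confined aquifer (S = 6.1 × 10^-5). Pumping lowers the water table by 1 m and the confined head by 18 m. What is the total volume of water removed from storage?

A = 26000 acres = 1.052 × 10^8 m²
Unconfined: ΔV_u = Sy × A × Δh_u = 0.25 × 1.052 × 10^8 × 1 = 2.63 × 10^7 m³
Confined: ΔV_c = S × A × Δh_c = 6.1 × 10^-5 × 1.052 × 10^8 × 18 = 1.155 × 10^5 m³
Total ΔV = 2.63 × 10^7 + 1.155 × 10^5 = 2.642 × 10^7 m³

ΔV ≈ 2.64 × 10^7 m³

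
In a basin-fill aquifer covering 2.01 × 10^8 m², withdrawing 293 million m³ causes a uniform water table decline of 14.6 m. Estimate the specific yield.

Sy ≈ 0.1

ΔV = 293 million m³ = 2.93 × 10^8 m³
Sy = ΔV / (A × Δh) = 2.93 × 10^8 m³ / (2.01 × 10^8 m² × 14.6 m) = 0.09984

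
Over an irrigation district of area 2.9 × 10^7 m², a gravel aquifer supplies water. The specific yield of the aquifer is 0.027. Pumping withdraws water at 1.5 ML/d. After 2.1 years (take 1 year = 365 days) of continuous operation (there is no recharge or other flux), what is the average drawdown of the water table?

Q = 1.5 ML/d = 1500 m³/d
t = 2.1 years = 766.5 d
ΔV = Q × t = 1500 m³/d × 766.5 d = 1.15 × 10^6 m³
Δh = ΔV / (Sy × A) = 1.15 × 10^6 / (0.027 × 2.9 × 10^7) = 1.468 m

Δh ≈ 1.47 m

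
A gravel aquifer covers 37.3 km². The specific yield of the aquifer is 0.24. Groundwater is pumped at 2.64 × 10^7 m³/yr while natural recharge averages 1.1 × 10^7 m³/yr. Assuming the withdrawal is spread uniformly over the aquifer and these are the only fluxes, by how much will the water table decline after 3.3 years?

A = 37.3 km² = 3.73 × 10^7 m²
Net abstraction = 2.64 × 10^7 − 1.1 × 10^7 = 1.54 × 10^7 m³/yr
Q_net = 1.54 × 10^7 m³/yr = 42190 m³/d
t = 3.3 years = 1204 d
ΔV = Q × t = 42190 m³/d × 1204 d = 5.082 × 10^7 m³
Δh = ΔV / (Sy × A) = 5.082 × 10^7 / (0.24 × 3.73 × 10^7) = 5.677 m

Δh ≈ 5.68 m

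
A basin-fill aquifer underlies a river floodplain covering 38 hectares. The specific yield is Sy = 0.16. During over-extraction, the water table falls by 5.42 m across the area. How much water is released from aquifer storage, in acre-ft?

ΔV ≈ 267 acre-ft

A = 38 hectares = 3.8 × 10^5 m²
ΔV = Sy × A × Δh = 0.16 × 3.8 × 10^5 m² × 5.42 m = 3.295 × 10^5 m³
ΔV = 3.295 × 10^5 m³ = 267.2 acre-ft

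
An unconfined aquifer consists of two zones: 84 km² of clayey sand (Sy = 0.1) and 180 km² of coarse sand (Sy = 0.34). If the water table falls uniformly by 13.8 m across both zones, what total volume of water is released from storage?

ΔV ≈ 9.6 × 10^8 m³

A₁ = 84 km² = 8.4 × 10^7 m²; A₂ = 180 km² = 1.8 × 10^8 m²
ΔV₁ = 0.1 × 8.4 × 10^7 × 13.8 = 1.159 × 10^8 m³
ΔV₂ = 0.34 × 1.8 × 10^8 × 13.8 = 8.446 × 10^8 m³
ΔV = ΔV₁ + ΔV₂ = 9.605 × 10^8 m³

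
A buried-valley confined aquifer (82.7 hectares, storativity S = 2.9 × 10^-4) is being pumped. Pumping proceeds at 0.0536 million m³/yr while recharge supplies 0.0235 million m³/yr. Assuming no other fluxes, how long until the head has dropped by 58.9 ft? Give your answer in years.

t ≈ 0.143 years

A = 82.7 hectares = 8.27 × 10^5 m²
Δh = 58.9 ft = 17.95 m
ΔV = S × A × Δh = 2.9 × 10^-4 × 8.27 × 10^5 × 17.95 = 4306 m³
Net withdrawal = 0.0536 − 0.0235 = 0.0301 million m³/yr = 82.47 m³/d
t = ΔV / Q = 4306 m³ / 82.47 m³/d = 52.21 d
t = 52.21 d ≈ 0.143 years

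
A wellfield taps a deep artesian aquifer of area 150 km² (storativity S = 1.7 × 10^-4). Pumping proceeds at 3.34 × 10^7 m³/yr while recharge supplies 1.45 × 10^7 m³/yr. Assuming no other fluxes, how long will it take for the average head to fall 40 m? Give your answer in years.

A = 150 km² = 1.5 × 10^8 m²
ΔV = S × A × Δh = 1.7 × 10^-4 × 1.5 × 10^8 × 40 = 1.02 × 10^6 m³
Net withdrawal = 3.34 × 10^7 − 1.45 × 10^7 = 1.89 × 10^7 m³/yr = 51780 m³/d
t = ΔV / Q = 1.02 × 10^6 m³ / 51780 m³/d = 19.7 d
t = 19.7 d ≈ 0.05397 years

t ≈ 0.054 years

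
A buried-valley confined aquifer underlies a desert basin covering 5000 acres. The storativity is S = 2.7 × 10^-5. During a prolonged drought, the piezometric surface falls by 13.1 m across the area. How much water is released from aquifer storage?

A = 5000 acres = 2.023 × 10^7 m²
ΔV = S × A × Δh = 2.7 × 10^-5 × 2.023 × 10^7 m² × 13.1 m = 7157 m³

ΔV ≈ 7160 m³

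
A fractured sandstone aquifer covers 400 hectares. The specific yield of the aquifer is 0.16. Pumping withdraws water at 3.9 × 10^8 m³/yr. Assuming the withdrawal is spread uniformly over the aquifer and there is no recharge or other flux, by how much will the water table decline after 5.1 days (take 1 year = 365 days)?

A = 400 hectares = 4 × 10^6 m²
Q = 3.9 × 10^8 m³/yr = 1.068 × 10^6 m³/d
ΔV = Q × t = 1.068 × 10^6 m³/d × 5.1 d = 5.449 × 10^6 m³
Δh = ΔV / (Sy × A) = 5.449 × 10^6 / (0.16 × 4 × 10^6) = 8.515 m

Δh ≈ 8.51 m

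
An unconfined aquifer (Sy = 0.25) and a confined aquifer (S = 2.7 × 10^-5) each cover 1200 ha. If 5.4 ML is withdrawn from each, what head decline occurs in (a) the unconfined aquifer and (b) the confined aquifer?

Δh_u ≈ 0.0018 m; Δh_c ≈ 16.7 m

A = 1200 ha = 1.2 × 10^7 m²
ΔV = 5.4 ML = 5400 m³
Unconfined: Δh_u = ΔV/(Sy·A) = 5400/(0.25 × 1.2 × 10^7) = 0.0018 m
Confined: Δh_c = ΔV/(S·A) = 5400/(2.7 × 10^-5 × 1.2 × 10^7) = 16.67 m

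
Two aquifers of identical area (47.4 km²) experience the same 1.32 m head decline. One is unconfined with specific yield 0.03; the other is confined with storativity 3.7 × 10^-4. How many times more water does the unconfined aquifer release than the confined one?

A = 47.4 km² = 4.74 × 10^7 m²
Unconfined: ΔV_u = Sy × A × Δh = 0.03 × 4.74 × 10^7 × 1.32 = 1.877 × 10^6 m³
Confined: ΔV_c = S × A × Δh = 3.7 × 10^-4 × 4.74 × 10^7 × 1.32 = 23150 m³
Ratio = ΔV_u / ΔV_c = Sy / S = 0.03 / 3.7 × 10^-4 = 81.08

ΔV_u / ΔV_c ≈ 81.1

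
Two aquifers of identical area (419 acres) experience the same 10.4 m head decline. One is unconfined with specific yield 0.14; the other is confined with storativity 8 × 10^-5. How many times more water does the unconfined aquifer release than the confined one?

ΔV_u / ΔV_c ≈ 1750

A = 419 acres = 1.696 × 10^6 m²
Unconfined: ΔV_u = Sy × A × Δh = 0.14 × 1.696 × 10^6 × 10.4 = 2.469 × 10^6 m³
Confined: ΔV_c = S × A × Δh = 8 × 10^-5 × 1.696 × 10^6 × 10.4 = 1411 m³
Ratio = ΔV_u / ΔV_c = Sy / S = 0.14 / 8 × 10^-5 = 1750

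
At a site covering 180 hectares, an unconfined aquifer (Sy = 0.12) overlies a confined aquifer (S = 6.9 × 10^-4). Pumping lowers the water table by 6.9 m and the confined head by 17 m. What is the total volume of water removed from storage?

A = 180 hectares = 1.8 × 10^6 m²
Unconfined: ΔV_u = Sy × A × Δh_u = 0.12 × 1.8 × 10^6 × 6.9 = 1.49 × 10^6 m³
Confined: ΔV_c = S × A × Δh_c = 6.9 × 10^-4 × 1.8 × 10^6 × 17 = 21110 m³
Total ΔV = 1.49 × 10^6 + 21110 = 1.512 × 10^6 m³

ΔV ≈ 1.51 × 10^6 m³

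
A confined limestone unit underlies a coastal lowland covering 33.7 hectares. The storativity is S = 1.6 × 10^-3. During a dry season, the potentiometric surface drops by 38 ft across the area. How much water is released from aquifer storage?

ΔV ≈ 6250 m³

A = 33.7 hectares = 3.37 × 10^5 m²
Δh = 38 ft = 11.58 m
ΔV = S × A × Δh = 0.0016 × 3.37 × 10^5 m² × 11.58 m = 6245 m³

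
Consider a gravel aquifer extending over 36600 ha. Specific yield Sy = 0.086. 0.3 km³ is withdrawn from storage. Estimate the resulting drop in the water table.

A = 36600 ha = 3.66 × 10^8 m²
ΔV = 0.3 km³ = 3 × 10^8 m³
Δh = ΔV / (Sy × A) = 3 × 10^8 m³ / (0.086 × 3.66 × 10^8 m²) = 9.531 m

Δh ≈ 9.53 m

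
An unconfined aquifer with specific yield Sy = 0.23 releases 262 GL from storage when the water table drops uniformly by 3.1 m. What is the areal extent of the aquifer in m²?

ΔV = 262 GL = 2.62 × 10^8 m³
A = ΔV / (Sy × Δh) = 2.62 × 10^8 / (0.23 × 3.1) = 3.675 × 10^8 m²

A ≈ 3.67 × 10^8 m²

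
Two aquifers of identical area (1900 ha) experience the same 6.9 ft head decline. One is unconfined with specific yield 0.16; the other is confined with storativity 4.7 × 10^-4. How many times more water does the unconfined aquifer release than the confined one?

ΔV_u / ΔV_c ≈ 340

A = 1900 ha = 1.9 × 10^7 m²
Δh = 6.9 ft = 2.103 m
Unconfined: ΔV_u = Sy × A × Δh = 0.16 × 1.9 × 10^7 × 2.103 = 6.393 × 10^6 m³
Confined: ΔV_c = S × A × Δh = 4.7 × 10^-4 × 1.9 × 10^7 × 2.103 = 18780 m³
Ratio = ΔV_u / ΔV_c = Sy / S = 0.16 / 4.7 × 10^-4 = 340.4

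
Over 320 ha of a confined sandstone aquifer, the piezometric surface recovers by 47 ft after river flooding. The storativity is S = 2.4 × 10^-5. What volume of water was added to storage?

ΔV ≈ 1100 m³

A = 320 ha = 3.2 × 10^6 m²
Δh = 47 ft = 14.33 m
ΔV = S × A × Δh = 2.4 × 10^-5 × 3.2 × 10^6 m² × 14.33 m = 1100 m³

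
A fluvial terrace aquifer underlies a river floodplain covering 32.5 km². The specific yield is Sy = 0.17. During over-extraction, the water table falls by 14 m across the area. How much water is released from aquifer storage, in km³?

A = 32.5 km² = 3.25 × 10^7 m²
ΔV = Sy × A × Δh = 0.17 × 3.25 × 10^7 m² × 14 m = 7.735 × 10^7 m³
ΔV = 7.735 × 10^7 m³ = 0.07735 km³

ΔV ≈ 0.0774 km³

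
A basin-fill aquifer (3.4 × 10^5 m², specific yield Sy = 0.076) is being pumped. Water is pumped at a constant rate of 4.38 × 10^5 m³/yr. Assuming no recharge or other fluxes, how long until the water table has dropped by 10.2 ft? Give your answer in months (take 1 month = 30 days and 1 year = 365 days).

t ≈ 2.23 months

Δh = 10.2 ft = 3.109 m
ΔV = Sy × A × Δh = 0.076 × 3.4 × 10^5 × 3.109 = 80340 m³
Q = 4.38 × 10^5 m³/yr = 1200 m³/d
t = ΔV / Q = 80340 m³ / 1200 m³/d = 66.95 d
t = 66.95 d ≈ 2.232 months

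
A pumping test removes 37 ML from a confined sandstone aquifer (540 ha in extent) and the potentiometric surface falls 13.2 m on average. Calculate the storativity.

A = 540 ha = 5.4 × 10^6 m²
ΔV = 37 ML = 37000 m³
S = ΔV / (A × Δh) = 37000 m³ / (5.4 × 10^6 m² × 13.2 m) = 5.191 × 10^-4

S ≈ 5.2 × 10^-4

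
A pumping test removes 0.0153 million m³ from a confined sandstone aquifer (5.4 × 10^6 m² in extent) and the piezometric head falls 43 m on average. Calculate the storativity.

S ≈ 6.6 × 10^-5

ΔV = 0.0153 million m³ = 15300 m³
S = ΔV / (A × Δh) = 15300 m³ / (5.4 × 10^6 m² × 43 m) = 6.589 × 10^-5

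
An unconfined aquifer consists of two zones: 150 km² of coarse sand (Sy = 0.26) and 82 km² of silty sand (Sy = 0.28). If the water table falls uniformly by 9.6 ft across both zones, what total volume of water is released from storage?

ΔV ≈ 1.81 × 10^8 m³

A₁ = 150 km² = 1.5 × 10^8 m²; A₂ = 82 km² = 8.2 × 10^7 m²
Δh = 9.6 ft = 2.926 m
ΔV₁ = 0.26 × 1.5 × 10^8 × 2.926 = 1.141 × 10^8 m³
ΔV₂ = 0.28 × 8.2 × 10^7 × 2.926 = 6.718 × 10^7 m³
ΔV = ΔV₁ + ΔV₂ = 1.813 × 10^8 m³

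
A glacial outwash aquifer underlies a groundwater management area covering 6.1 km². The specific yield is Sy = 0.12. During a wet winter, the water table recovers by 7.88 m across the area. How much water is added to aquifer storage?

ΔV ≈ 5.77 × 10^6 m³

A = 6.1 km² = 6.1 × 10^6 m²
ΔV = Sy × A × Δh = 0.12 × 6.1 × 10^6 m² × 7.88 m = 5.768 × 10^6 m³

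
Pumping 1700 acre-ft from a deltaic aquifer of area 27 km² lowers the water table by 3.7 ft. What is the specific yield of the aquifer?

A = 27 km² = 2.7 × 10^7 m²
Δh = 3.7 ft = 1.128 m
ΔV = 1700 acre-ft = 2.097 × 10^6 m³
Sy = ΔV / (A × Δh) = 2.097 × 10^6 m³ / (2.7 × 10^7 m² × 1.128 m) = 0.06887

Sy ≈ 0.069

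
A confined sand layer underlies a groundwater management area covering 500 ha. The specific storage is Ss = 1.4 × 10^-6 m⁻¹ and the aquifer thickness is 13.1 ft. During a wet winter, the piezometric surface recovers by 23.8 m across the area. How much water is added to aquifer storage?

b = 13.1 ft = 3.993 m
S = Ss × b = 1.4 × 10^-6 m⁻¹ × 3.993 m = 5.59 × 10^-6
A = 500 ha = 5 × 10^6 m²
ΔV = S × A × Δh = 5.59 × 10^-6 × 5 × 10^6 m² × 23.8 m = 665.2 m³

ΔV ≈ 665 m³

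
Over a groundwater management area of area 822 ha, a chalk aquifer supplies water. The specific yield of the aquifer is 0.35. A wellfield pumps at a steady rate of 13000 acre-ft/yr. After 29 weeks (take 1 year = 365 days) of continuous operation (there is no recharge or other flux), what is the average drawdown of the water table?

Δh ≈ 3.1 m

A = 822 ha = 8.22 × 10^6 m²
Q = 13000 acre-ft/yr = 43930 m³/d
t = 29 weeks = 203 d
ΔV = Q × t = 43930 m³/d × 203 d = 8.918 × 10^6 m³
Δh = ΔV / (Sy × A) = 8.918 × 10^6 / (0.35 × 8.22 × 10^6) = 3.1 m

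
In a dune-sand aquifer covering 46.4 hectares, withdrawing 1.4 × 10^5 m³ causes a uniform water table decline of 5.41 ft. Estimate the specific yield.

Sy ≈ 0.18

A = 46.4 hectares = 4.64 × 10^5 m²
Δh = 5.41 ft = 1.649 m
Sy = ΔV / (A × Δh) = 1.4 × 10^5 m³ / (4.64 × 10^5 m² × 1.649 m) = 0.183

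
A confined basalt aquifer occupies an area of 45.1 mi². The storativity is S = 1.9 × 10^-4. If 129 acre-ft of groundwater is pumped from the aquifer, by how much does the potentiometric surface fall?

A = 45.1 mi² = 1.168 × 10^8 m²
ΔV = 129 acre-ft = 1.591 × 10^5 m³
Δh = ΔV / (S × A) = 1.591 × 10^5 m³ / (1.9 × 10^-4 × 1.168 × 10^8 m²) = 7.17 m

Δh ≈ 7.17 m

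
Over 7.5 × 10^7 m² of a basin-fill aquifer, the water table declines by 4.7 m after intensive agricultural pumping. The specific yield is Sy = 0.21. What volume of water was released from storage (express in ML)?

ΔV ≈ 74000 ML

ΔV = Sy × A × Δh = 0.21 × 7.5 × 10^7 m² × 4.7 m = 7.402 × 10^7 m³
ΔV = 7.402 × 10^7 m³ = 74020 ML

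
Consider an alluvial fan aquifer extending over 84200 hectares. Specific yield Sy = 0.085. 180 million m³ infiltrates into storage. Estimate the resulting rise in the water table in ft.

Δh ≈ 8.25 ft

A = 84200 hectares = 8.42 × 10^8 m²
ΔV = 180 million m³ = 1.8 × 10^8 m³
Δh = ΔV / (Sy × A) = 1.8 × 10^8 m³ / (0.085 × 8.42 × 10^8 m²) = 2.515 m
Δh = 2.515 m = 8.251 ft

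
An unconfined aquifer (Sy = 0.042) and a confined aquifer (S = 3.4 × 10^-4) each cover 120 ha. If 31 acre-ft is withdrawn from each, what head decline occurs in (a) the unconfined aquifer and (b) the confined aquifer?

Δh_u ≈ 0.759 m; Δh_c ≈ 93.7 m

A = 120 ha = 1.2 × 10^6 m²
ΔV = 31 acre-ft = 38240 m³
Unconfined: Δh_u = ΔV/(Sy·A) = 38240/(0.042 × 1.2 × 10^6) = 0.7587 m
Confined: Δh_c = ΔV/(S·A) = 38240/(3.4 × 10^-4 × 1.2 × 10^6) = 93.72 m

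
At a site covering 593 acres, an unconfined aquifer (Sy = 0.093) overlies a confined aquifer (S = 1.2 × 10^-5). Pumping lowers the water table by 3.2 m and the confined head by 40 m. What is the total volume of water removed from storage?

A = 593 acres = 2.4 × 10^6 m²
Unconfined: ΔV_u = Sy × A × Δh_u = 0.093 × 2.4 × 10^6 × 3.2 = 7.142 × 10^5 m³
Confined: ΔV_c = S × A × Δh_c = 1.2 × 10^-5 × 2.4 × 10^6 × 40 = 1152 m³
Total ΔV = 7.142 × 10^5 + 1152 = 7.153 × 10^5 m³

ΔV ≈ 7.15 × 10^5 m³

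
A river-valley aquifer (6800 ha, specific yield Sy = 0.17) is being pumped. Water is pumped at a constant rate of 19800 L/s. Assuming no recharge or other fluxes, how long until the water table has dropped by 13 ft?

A = 6800 ha = 6.8 × 10^7 m²
Δh = 13 ft = 3.962 m
ΔV = Sy × A × Δh = 0.17 × 6.8 × 10^7 × 3.962 = 4.581 × 10^7 m³
Q = 19800 L/s = 1.711 × 10^6 m³/d
t = ΔV / Q = 4.581 × 10^7 m³ / 1.711 × 10^6 m³/d = 26.78 d

t ≈ 26.8 days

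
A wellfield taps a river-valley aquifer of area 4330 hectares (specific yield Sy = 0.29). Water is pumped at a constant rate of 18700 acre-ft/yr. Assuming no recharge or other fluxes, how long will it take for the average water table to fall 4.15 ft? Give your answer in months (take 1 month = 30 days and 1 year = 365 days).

t ≈ 8.38 months

A = 4330 hectares = 4.33 × 10^7 m²
Δh = 4.15 ft = 1.265 m
ΔV = Sy × A × Δh = 0.29 × 4.33 × 10^7 × 1.265 = 1.588 × 10^7 m³
Q = 18700 acre-ft/yr = 63190 m³/d
t = ΔV / Q = 1.588 × 10^7 m³ / 63190 m³/d = 251.3 d
t = 251.3 d ≈ 8.378 months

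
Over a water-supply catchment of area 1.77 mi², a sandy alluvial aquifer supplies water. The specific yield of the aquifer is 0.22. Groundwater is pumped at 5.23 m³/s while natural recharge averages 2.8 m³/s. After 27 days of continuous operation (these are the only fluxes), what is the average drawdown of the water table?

A = 1.77 mi² = 4.584 × 10^6 m²
Net abstraction = 5.23 − 2.8 = 2.43 m³/s
Q_net = 2.43 m³/s = 2.1 × 10^5 m³/d
ΔV = Q × t = 2.1 × 10^5 m³/d × 27 d = 5.669 × 10^6 m³
Δh = ΔV / (Sy × A) = 5.669 × 10^6 / (0.22 × 4.584 × 10^6) = 5.621 m

Δh ≈ 5.62 m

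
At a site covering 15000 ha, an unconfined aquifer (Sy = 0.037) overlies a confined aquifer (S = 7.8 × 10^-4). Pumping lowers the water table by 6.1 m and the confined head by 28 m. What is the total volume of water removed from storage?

ΔV ≈ 3.71 × 10^7 m³

A = 15000 ha = 1.5 × 10^8 m²
Unconfined: ΔV_u = Sy × A × Δh_u = 0.037 × 1.5 × 10^8 × 6.1 = 3.385 × 10^7 m³
Confined: ΔV_c = S × A × Δh_c = 7.8 × 10^-4 × 1.5 × 10^8 × 28 = 3.276 × 10^6 m³
Total ΔV = 3.385 × 10^7 + 3.276 × 10^6 = 3.713 × 10^7 m³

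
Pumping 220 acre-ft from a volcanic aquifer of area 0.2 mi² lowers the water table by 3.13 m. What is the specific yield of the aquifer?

Sy ≈ 0.17

A = 0.2 mi² = 5.18 × 10^5 m²
ΔV = 220 acre-ft = 2.714 × 10^5 m³
Sy = ΔV / (A × Δh) = 2.714 × 10^5 m³ / (5.18 × 10^5 m² × 3.13 m) = 0.1674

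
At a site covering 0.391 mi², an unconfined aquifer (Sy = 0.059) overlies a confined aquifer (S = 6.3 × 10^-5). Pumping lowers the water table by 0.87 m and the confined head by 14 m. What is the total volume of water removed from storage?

ΔV ≈ 52900 m³

A = 0.391 mi² = 1.013 × 10^6 m²
Unconfined: ΔV_u = Sy × A × Δh_u = 0.059 × 1.013 × 10^6 × 0.87 = 51980 m³
Confined: ΔV_c = S × A × Δh_c = 6.3 × 10^-5 × 1.013 × 10^6 × 14 = 893.2 m³
Total ΔV = 51980 + 893.2 = 52870 m³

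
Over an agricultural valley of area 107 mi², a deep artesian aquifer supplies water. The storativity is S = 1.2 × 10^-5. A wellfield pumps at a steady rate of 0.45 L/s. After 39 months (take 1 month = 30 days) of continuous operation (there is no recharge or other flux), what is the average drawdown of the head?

A = 107 mi² = 2.771 × 10^8 m²
Q = 0.45 L/s = 38.88 m³/d
t = 39 months = 1170 d
ΔV = Q × t = 38.88 m³/d × 1170 d = 45490 m³
Δh = ΔV / (S × A) = 45490 / (1.2 × 10^-5 × 2.771 × 10^8) = 13.68 m

Δh ≈ 13.7 m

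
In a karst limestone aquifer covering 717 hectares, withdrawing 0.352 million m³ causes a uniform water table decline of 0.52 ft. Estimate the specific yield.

A = 717 hectares = 7.17 × 10^6 m²
Δh = 0.52 ft = 0.1585 m
ΔV = 0.352 million m³ = 3.52 × 10^5 m³
Sy = ΔV / (A × Δh) = 3.52 × 10^5 m³ / (7.17 × 10^6 m² × 0.1585 m) = 0.3097

Sy ≈ 0.31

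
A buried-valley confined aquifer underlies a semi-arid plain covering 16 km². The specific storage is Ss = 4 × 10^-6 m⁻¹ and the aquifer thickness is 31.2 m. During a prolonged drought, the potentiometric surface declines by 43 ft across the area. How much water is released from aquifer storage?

S = Ss × b = 4 × 10^-6 m⁻¹ × 31.2 m = 1.248 × 10^-4
A = 16 km² = 1.6 × 10^7 m²
Δh = 43 ft = 13.11 m
ΔV = S × A × Δh = 1.248 × 10^-4 × 1.6 × 10^7 m² × 13.11 m = 26170 m³

ΔV ≈ 26200 m³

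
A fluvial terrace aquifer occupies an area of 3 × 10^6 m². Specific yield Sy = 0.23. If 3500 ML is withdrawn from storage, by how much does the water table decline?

Δh ≈ 5.07 m

ΔV = 3500 ML = 3.5 × 10^6 m³
Δh = ΔV / (Sy × A) = 3.5 × 10^6 m³ / (0.23 × 3 × 10^6 m²) = 5.072 m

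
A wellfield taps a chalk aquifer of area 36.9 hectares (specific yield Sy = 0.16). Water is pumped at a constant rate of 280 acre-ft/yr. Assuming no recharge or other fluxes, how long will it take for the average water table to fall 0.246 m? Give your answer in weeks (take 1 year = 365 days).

A = 36.9 hectares = 3.69 × 10^5 m²
ΔV = Sy × A × Δh = 0.16 × 3.69 × 10^5 × 0.246 = 14520 m³
Q = 280 acre-ft/yr = 946.2 m³/d
t = ΔV / Q = 14520 m³ / 946.2 m³/d = 15.35 d
t = 15.35 d ≈ 2.193 weeks

t ≈ 2.19 weeks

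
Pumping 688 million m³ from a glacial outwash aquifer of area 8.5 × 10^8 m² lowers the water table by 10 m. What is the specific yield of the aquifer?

ΔV = 688 million m³ = 6.88 × 10^8 m³
Sy = ΔV / (A × Δh) = 6.88 × 10^8 m³ / (8.5 × 10^8 m² × 10 m) = 0.08094

Sy ≈ 0.081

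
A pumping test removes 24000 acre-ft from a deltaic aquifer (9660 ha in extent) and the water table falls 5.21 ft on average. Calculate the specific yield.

A = 9660 ha = 9.66 × 10^7 m²
Δh = 5.21 ft = 1.588 m
ΔV = 24000 acre-ft = 2.96 × 10^7 m³
Sy = ΔV / (A × Δh) = 2.96 × 10^7 m³ / (9.66 × 10^7 m² × 1.588 m) = 0.193

Sy ≈ 0.19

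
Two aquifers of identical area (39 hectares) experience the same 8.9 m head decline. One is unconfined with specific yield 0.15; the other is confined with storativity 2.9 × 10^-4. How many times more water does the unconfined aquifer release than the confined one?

A = 39 hectares = 3.9 × 10^5 m²
Unconfined: ΔV_u = Sy × A × Δh = 0.15 × 3.9 × 10^5 × 8.9 = 5.207 × 10^5 m³
Confined: ΔV_c = S × A × Δh = 2.9 × 10^-4 × 3.9 × 10^5 × 8.9 = 1007 m³
Ratio = ΔV_u / ΔV_c = Sy / S = 0.15 / 2.9 × 10^-4 = 517.2

ΔV_u / ΔV_c ≈ 517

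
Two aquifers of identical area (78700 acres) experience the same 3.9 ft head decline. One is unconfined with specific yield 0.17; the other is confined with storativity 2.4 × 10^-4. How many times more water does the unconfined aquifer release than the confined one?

A = 78700 acres = 3.185 × 10^8 m²
Δh = 3.9 ft = 1.189 m
Unconfined: ΔV_u = Sy × A × Δh = 0.17 × 3.185 × 10^8 × 1.189 = 6.436 × 10^7 m³
Confined: ΔV_c = S × A × Δh = 2.4 × 10^-4 × 3.185 × 10^8 × 1.189 = 90860 m³
Ratio = ΔV_u / ΔV_c = Sy / S = 0.17 / 2.4 × 10^-4 = 708.3

ΔV_u / ΔV_c ≈ 708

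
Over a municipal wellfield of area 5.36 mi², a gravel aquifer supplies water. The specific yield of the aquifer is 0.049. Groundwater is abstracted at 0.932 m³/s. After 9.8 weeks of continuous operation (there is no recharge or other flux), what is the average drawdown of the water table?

Δh ≈ 8.12 m

A = 5.36 mi² = 1.388 × 10^7 m²
Q = 0.932 m³/s = 80520 m³/d
t = 9.8 weeks = 68.6 d
ΔV = Q × t = 80520 m³/d × 68.6 d = 5.524 × 10^6 m³
Δh = ΔV / (Sy × A) = 5.524 × 10^6 / (0.049 × 1.388 × 10^7) = 8.121 m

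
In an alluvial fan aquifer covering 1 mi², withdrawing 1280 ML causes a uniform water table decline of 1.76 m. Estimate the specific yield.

A = 1 mi² = 2.59 × 10^6 m²
ΔV = 1280 ML = 1.28 × 10^6 m³
Sy = ΔV / (A × Δh) = 1.28 × 10^6 m³ / (2.59 × 10^6 m² × 1.76 m) = 0.2808

Sy ≈ 0.28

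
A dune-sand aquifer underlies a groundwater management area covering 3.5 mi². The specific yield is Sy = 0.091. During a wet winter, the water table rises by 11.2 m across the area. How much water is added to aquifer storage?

A = 3.5 mi² = 9.065 × 10^6 m²
ΔV = Sy × A × Δh = 0.091 × 9.065 × 10^6 m² × 11.2 m = 9.239 × 10^6 m³

ΔV ≈ 9.24 × 10^6 m³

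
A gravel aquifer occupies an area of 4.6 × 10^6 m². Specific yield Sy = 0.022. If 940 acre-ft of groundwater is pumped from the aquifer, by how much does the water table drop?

Δh ≈ 11.5 m

ΔV = 940 acre-ft = 1.159 × 10^6 m³
Δh = ΔV / (Sy × A) = 1.159 × 10^6 m³ / (0.022 × 4.6 × 10^6 m²) = 11.46 m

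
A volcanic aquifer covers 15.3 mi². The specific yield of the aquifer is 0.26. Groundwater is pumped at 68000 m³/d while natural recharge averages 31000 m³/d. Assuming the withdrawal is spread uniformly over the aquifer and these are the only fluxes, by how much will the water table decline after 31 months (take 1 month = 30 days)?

Δh ≈ 3.34 m

A = 15.3 mi² = 3.963 × 10^7 m²
Net abstraction = 68000 − 31000 = 37000 m³/d
t = 31 months = 930 d
ΔV = Q × t = 37000 m³/d × 930 d = 3.441 × 10^7 m³
Δh = ΔV / (Sy × A) = 3.441 × 10^7 / (0.26 × 3.963 × 10^7) = 3.34 m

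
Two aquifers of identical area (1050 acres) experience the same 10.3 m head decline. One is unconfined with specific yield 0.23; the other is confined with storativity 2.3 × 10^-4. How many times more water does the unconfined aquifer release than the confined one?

A = 1050 acres = 4.249 × 10^6 m²
Unconfined: ΔV_u = Sy × A × Δh = 0.23 × 4.249 × 10^6 × 10.3 = 1.007 × 10^7 m³
Confined: ΔV_c = S × A × Δh = 2.3 × 10^-4 × 4.249 × 10^6 × 10.3 = 10070 m³
Ratio = ΔV_u / ΔV_c = Sy / S = 0.23 / 2.3 × 10^-4 = 1000

ΔV_u / ΔV_c ≈ 1000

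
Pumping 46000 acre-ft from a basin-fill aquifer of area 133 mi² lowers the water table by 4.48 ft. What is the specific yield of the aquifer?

A = 133 mi² = 3.445 × 10^8 m²
Δh = 4.48 ft = 1.366 m
ΔV = 46000 acre-ft = 5.674 × 10^7 m³
Sy = ΔV / (A × Δh) = 5.674 × 10^7 m³ / (3.445 × 10^8 m² × 1.366 m) = 0.1206

Sy ≈ 0.12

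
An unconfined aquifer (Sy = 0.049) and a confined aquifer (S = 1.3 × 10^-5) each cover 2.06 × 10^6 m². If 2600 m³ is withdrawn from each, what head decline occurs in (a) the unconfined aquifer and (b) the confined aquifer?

Δh_u ≈ 0.0258 m; Δh_c ≈ 97.1 m

Unconfined: Δh_u = ΔV/(Sy·A) = 2600/(0.049 × 2.06 × 10^6) = 0.02576 m
Confined: Δh_c = ΔV/(S·A) = 2600/(1.3 × 10^-5 × 2.06 × 10^6) = 97.09 m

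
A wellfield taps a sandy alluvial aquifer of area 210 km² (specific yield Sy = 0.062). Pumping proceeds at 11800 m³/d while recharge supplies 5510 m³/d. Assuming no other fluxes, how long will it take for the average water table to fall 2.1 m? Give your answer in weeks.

A = 210 km² = 2.1 × 10^8 m²
ΔV = Sy × A × Δh = 0.062 × 2.1 × 10^8 × 2.1 = 2.734 × 10^7 m³
Net withdrawal = 11800 − 5510 = 6290 m³/d
t = ΔV / Q = 2.734 × 10^7 m³ / 6290 m³/d = 4347 d
t = 4347 d ≈ 621 weeks

t ≈ 621 weeks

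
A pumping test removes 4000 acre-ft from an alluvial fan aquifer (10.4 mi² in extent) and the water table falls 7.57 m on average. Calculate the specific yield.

Sy ≈ 0.024

A = 10.4 mi² = 2.694 × 10^7 m²
ΔV = 4000 acre-ft = 4.934 × 10^6 m³
Sy = ΔV / (A × Δh) = 4.934 × 10^6 m³ / (2.694 × 10^7 m² × 7.57 m) = 0.0242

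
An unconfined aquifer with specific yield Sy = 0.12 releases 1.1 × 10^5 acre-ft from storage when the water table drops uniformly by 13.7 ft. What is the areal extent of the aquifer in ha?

A ≈ 27100 ha

Δh = 13.7 ft = 4.176 m
ΔV = 1.1 × 10^5 acre-ft = 1.357 × 10^8 m³
A = ΔV / (Sy × Δh) = 1.357 × 10^8 / (0.12 × 4.176) = 2.708 × 10^8 m²
A = 2.708 × 10^8 m² = 27080 ha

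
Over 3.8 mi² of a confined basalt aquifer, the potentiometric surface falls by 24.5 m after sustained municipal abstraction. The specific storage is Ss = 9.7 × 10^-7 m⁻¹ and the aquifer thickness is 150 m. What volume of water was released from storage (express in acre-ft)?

S = Ss × b = 9.7 × 10^-7 m⁻¹ × 150 m = 1.455 × 10^-4
A = 3.8 mi² = 9.842 × 10^6 m²
ΔV = S × A × Δh = 1.455 × 10^-4 × 9.842 × 10^6 m² × 24.5 m = 35080 m³
ΔV = 35080 m³ = 28.44 acre-ft

ΔV ≈ 28.4 acre-ft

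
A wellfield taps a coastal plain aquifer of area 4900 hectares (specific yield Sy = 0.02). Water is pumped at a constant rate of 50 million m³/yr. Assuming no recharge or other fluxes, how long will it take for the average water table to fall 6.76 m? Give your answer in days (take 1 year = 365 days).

t ≈ 48.4 days

A = 4900 hectares = 4.9 × 10^7 m²
ΔV = Sy × A × Δh = 0.02 × 4.9 × 10^7 × 6.76 = 6.625 × 10^6 m³
Q = 50 million m³/yr = 1.37 × 10^5 m³/d
t = ΔV / Q = 6.625 × 10^6 m³ / 1.37 × 10^5 m³/d = 48.36 d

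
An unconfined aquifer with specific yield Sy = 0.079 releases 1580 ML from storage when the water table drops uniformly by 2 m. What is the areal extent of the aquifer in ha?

ΔV = 1580 ML = 1.58 × 10^6 m³
A = ΔV / (Sy × Δh) = 1.58 × 10^6 / (0.079 × 2) = 1 × 10^7 m²
A = 1 × 10^7 m² = 1000 ha

A ≈ 1000 ha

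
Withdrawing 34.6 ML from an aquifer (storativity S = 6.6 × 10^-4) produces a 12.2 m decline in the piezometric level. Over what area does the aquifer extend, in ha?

ΔV = 34.6 ML = 34600 m³
A = ΔV / (S × Δh) = 34600 / (6.6 × 10^-4 × 12.2) = 4.297 × 10^6 m²
A = 4.297 × 10^6 m² = 429.7 ha

A ≈ 430 ha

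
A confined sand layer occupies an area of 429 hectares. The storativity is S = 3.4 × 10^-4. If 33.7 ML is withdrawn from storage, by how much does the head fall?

Δh ≈ 23.1 m

A = 429 hectares = 4.29 × 10^6 m²
ΔV = 33.7 ML = 33700 m³
Δh = ΔV / (S × A) = 33700 m³ / (3.4 × 10^-4 × 4.29 × 10^6 m²) = 23.1 m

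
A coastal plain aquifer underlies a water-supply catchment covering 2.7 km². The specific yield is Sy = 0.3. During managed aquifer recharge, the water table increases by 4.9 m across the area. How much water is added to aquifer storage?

ΔV ≈ 3.97 × 10^6 m³

A = 2.7 km² = 2.7 × 10^6 m²
ΔV = Sy × A × Δh = 0.3 × 2.7 × 10^6 m² × 4.9 m = 3.969 × 10^6 m³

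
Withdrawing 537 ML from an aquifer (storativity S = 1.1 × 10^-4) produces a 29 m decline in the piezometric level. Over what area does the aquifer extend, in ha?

ΔV = 537 ML = 5.37 × 10^5 m³
A = ΔV / (S × Δh) = 5.37 × 10^5 / (1.1 × 10^-4 × 29) = 1.683 × 10^8 m²
A = 1.683 × 10^8 m² = 16830 ha

A ≈ 16800 ha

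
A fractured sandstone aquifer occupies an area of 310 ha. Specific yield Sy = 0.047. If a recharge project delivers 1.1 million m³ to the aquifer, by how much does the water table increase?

A = 310 ha = 3.1 × 10^6 m²
ΔV = 1.1 million m³ = 1.1 × 10^6 m³
Δh = ΔV / (Sy × A) = 1.1 × 10^6 m³ / (0.047 × 3.1 × 10^6 m²) = 7.55 m

Δh ≈ 7.55 m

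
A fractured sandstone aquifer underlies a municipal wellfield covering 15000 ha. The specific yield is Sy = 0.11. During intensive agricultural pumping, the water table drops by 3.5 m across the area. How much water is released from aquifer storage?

ΔV ≈ 5.78 × 10^7 m³

A = 15000 ha = 1.5 × 10^8 m²
ΔV = Sy × A × Δh = 0.11 × 1.5 × 10^8 m² × 3.5 m = 5.775 × 10^7 m³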